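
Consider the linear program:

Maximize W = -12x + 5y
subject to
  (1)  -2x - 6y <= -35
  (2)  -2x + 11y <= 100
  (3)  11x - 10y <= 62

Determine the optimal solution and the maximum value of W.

Feasible corners and W = -12x + 5y:
  (-215/34, 135/17) → W = 1965/17
  (361/43, 261/86) → W = -7359/86
  (1682/101, 1224/101) → W = -14064/101

At the optimal vertex, -2x - 6y = -35 and -2x + 11y = 100.
Solving simultaneously gives x = -215/34, y = 135/17.

x = -215/34, y = 135/17, maximum W = 1965/17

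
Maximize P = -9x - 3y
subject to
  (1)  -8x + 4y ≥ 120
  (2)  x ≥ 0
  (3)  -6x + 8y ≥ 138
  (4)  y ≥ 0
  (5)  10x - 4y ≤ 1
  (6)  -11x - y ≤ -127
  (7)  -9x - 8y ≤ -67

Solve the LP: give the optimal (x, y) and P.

The feasible region is unbounded (it extends along (0, 1), (2, 5)), but P strictly decreases along every unbounded feasible direction, so there is no improving ray and the maximum is attained at a vertex.

x = 97/13, y = 584/13, maximum P = -2625/13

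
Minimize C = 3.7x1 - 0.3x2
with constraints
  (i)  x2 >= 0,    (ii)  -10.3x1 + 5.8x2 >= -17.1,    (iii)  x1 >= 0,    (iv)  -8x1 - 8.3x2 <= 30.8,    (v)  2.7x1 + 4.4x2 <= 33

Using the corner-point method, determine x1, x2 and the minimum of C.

Extreme points and C = 3.7x1 - 0.3x2:
  (171/103, 0) → C = 6327/1030
  (0, 0) → C = 0
  (13332/3049, 29373/6098) → C = 898449/60980
  (0, 15/2) → C = -9/4

The binding constraints are x1 = 0 and 2.7x1 + 4.4x2 = 33.
Solving simultaneously gives x1 = 0, x2 = 15/2.

x1 = 0, x2 = 7.5, minimum C = -2.25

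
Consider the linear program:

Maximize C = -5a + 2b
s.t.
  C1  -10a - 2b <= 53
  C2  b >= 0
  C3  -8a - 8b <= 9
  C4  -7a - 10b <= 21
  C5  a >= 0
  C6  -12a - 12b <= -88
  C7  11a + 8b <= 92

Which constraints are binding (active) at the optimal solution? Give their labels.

C5 and C7

Corner points and C = -5a + 2b:
  (22/3, 0) → C = -110/3
  (92/11, 0) → C = -460/11
  (0, 22/3) → C = 44/3
  (0, 23/2) → C = 23

The maximum is at (0, 23/2). Substituting into each constraint, equality holds for C5 and C7; the remaining constraints have slack.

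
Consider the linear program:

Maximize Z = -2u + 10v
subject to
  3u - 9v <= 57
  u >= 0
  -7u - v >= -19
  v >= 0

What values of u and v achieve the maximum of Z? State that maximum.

Vertices and Z = -2u + 10v:
  (0, 19) → Z = 190
  (0, 0) → Z = 0
  (19/7, 0) → Z = -38/7

u = 0, v = 19, maximum Z = 190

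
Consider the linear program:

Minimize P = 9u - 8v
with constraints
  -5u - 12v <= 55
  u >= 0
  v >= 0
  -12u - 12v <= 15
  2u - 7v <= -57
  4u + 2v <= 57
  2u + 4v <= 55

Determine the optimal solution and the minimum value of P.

Extreme points and P = 9u - 8v:
  (0, 57/7) → P = -456/7
  (0, 55/4) → P = -110
  (157/22, 112/11) → P = -379/22

u = 0, v = 55/4, minimum P = -110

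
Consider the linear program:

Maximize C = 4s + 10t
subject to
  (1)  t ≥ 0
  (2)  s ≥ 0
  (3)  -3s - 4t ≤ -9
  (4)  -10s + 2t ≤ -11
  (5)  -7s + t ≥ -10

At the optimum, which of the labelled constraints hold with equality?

Extreme points and C = 4s + 10t:
  (31/23, 57/46) → C = 409/23
  (49/31, 33/31) → C = 526/31
  (9/4, 23/4) → C = 133/2

The maximum is at (9/4, 23/4). Substituting into each constraint, equality holds for (4) and (5); the remaining constraints have slack.

(4) and (5)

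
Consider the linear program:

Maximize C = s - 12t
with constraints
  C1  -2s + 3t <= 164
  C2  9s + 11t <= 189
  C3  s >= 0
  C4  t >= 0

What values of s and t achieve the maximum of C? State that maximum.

s = 21, t = 0, maximum C = 21

Vertices and C = s - 12t:
  (0, 189/11) → C = -2268/11
  (21, 0) → C = 21
  (0, 0) → C = 0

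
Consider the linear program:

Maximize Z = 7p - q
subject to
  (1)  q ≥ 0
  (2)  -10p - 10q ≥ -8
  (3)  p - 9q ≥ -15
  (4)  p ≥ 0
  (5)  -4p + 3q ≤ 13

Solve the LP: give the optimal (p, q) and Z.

Feasible corners and Z = 7p - q:
  (4/5, 0) → Z = 28/5
  (0, 0) → Z = 0
  (0, 4/5) → Z = -4/5

At the optimal vertex, q = 0 and -10p - 10q = -8.
Solving simultaneously gives p = 4/5, q = 0.

p = 4/5, q = 0, maximum Z = 28/5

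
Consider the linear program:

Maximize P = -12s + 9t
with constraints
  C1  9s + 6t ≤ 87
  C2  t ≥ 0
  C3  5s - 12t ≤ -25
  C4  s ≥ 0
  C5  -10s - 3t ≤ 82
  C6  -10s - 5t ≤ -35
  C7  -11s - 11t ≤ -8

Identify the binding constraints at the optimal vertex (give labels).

C1 and C4

Feasible corners and P = -12s + 9t:
  (149/23, 110/23) → P = -798/23
  (0, 29/2) → P = 261/2
  (59/29, 85/29) → P = 57/29
  (0, 7) → P = 63

The maximum is at (0, 29/2). Substituting into each constraint, equality holds for C1 and C4; the remaining constraints have slack.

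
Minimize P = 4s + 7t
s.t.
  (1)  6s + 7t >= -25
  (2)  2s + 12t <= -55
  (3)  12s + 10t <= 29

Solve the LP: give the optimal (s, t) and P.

Corner points and P = 4s + 7t:
  (85/58, -140/29) → P = -810/29
  (151/8, -79/4) → P = -251/4
  (449/62, -359/62) → P = -717/62

s = 151/8, t = -79/4, minimum P = -251/4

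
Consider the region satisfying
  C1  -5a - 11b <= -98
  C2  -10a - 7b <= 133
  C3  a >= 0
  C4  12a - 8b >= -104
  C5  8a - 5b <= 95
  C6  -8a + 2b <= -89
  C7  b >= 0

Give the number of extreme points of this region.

4

Pairwise boundary intersections that survive every other constraint:
  (1535/113, 309/113)
  (1175/98, 339/98)
  (320, 493)
  (23, 95/2)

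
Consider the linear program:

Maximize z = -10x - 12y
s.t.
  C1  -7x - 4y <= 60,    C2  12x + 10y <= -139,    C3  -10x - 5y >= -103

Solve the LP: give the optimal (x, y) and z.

x = 712/5, y = -1321/5, maximum z = 8732/5

Extreme points and z = -10x - 12y:
  (-2, -23/2) → z = 158
  (712/5, -1321/5) → z = 8732/5
  (345/8, -1313/20) → z = 7131/20

The optimum lies where -7x - 4y = 60 and -10x - 5y = -103.
Solving simultaneously gives x = 712/5, y = -1321/5.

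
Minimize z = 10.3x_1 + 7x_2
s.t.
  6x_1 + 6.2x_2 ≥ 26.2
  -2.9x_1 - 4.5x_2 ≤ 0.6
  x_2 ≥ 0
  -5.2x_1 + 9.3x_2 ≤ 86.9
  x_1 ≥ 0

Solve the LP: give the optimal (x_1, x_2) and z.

x_1 = 0, x_2 = 131/31, minimum z = 917/31

Corner points and z = 10.3x_1 + 7x_2:
  (131/30, 0) → z = 13493/300
  (0, 131/31) → z = 917/31
  (0, 869/93) → z = 6083/93
The feasible region is unbounded (it extends along (93, 52), (1, 0)), but z strictly increases along every unbounded feasible direction, so there is no improving ray and the minimum is attained at a vertex.

The optimum lies where 6x_1 + 6.2x_2 = 26.2 and x_1 = 0.
Solving simultaneously gives x_1 = 0, x_2 = 131/31.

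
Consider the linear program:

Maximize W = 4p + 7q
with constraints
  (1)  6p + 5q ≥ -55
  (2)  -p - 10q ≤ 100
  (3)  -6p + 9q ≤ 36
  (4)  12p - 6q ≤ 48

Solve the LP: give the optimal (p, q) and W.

Extreme points and W = 4p + 7q:
  (-225/28, -19/14) → W = -583/14
  (-15/16, -79/8) → W = -583/8
  (9, 10) → W = 106

The binding constraints are -6p + 9q = 36 and 12p - 6q = 48.
Solving simultaneously gives p = 9, q = 10.

p = 9, q = 10, maximum W = 106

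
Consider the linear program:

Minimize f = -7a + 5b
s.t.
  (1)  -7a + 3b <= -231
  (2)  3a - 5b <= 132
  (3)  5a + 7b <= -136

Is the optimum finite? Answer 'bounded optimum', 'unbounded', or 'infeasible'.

infeasible

The boundaries -7a + 3b = -231 and 3a - 5b = 132 meet at (759/26, -231/26), but that point violates 5a + 7b ≤ -136. Every candidate vertex is excluded by some other constraint, so the feasible region is empty.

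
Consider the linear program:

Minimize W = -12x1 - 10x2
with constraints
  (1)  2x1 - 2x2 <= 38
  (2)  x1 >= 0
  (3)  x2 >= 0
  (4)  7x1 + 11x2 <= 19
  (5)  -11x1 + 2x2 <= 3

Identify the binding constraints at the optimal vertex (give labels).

Corner points and W = -12x1 - 10x2:
  (0, 0) → W = 0
  (0, 3/2) → W = -15
  (19/7, 0) → W = -228/7
  (1/27, 46/27) → W = -472/27

The minimum is at (19/7, 0). Substituting into each constraint, equality holds for (3) and (4); the remaining constraints have slack.

(3) and (4)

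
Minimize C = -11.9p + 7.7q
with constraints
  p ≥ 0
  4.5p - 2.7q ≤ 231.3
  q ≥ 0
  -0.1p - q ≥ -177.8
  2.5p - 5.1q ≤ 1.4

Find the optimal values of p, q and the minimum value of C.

Vertices and C = -11.9p + 7.7q:
  (0, 0) → C = 0
  (0, 889/5) → C = 68453/50
  (7904/53, 8633/53) → C = -55167/106
  (871/12, 1271/36) → C = -5327/9
  (14/25, 0) → C = -833/125

The binding constraints are 4.5p - 2.7q = 231.3 and 2.5p - 5.1q = 1.4.
Solving simultaneously gives p = 871/12, q = 1271/36.

p = 871/12, q = 1271/36, minimum C = -5327/9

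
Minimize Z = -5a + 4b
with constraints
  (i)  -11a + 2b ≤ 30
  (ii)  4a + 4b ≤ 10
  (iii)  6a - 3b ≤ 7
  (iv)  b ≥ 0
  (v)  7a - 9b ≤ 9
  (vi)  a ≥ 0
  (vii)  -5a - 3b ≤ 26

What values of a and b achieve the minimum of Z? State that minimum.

a = 7/6, b = 0, minimum Z = -35/6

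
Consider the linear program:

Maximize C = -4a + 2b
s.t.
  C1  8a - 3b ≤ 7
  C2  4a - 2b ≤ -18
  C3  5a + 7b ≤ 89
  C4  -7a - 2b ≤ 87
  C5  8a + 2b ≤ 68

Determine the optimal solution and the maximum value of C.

a = -787/39, b = 1058/39, maximum C = 5264/39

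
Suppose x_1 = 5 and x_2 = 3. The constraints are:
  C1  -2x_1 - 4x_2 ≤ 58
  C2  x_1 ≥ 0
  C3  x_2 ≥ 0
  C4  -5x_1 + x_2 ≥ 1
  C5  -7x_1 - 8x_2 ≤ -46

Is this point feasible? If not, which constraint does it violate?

not feasible — violates C4

Constraint C4: -5x_1 + x_2 = -22, which is not ≥ 1. All other constraints are satisfied.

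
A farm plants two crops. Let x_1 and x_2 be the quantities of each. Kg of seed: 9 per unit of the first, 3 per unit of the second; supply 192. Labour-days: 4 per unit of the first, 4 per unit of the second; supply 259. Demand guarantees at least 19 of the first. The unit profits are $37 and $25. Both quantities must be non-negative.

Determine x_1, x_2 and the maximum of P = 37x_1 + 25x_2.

x_1 = 19, x_2 = 7, maximum P = 878

Extreme points and P = 37x_1 + 25x_2:
  (64/3, 0) → P = 2368/3
  (19, 0) → P = 703
  (19, 7) → P = 878

The optimum lies where 9x_1 + 3x_2 = 192 and x_1 = 19.
Solving simultaneously gives x_1 = 19, x_2 = 7.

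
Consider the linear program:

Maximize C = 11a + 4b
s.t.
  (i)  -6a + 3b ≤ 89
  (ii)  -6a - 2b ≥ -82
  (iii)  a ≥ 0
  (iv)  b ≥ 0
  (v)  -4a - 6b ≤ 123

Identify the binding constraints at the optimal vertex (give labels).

(i) and (ii)

Extreme points and C = 11a + 4b:
  (34/15, 171/5) → C = 2426/15
  (0, 89/3) → C = 356/3
  (41/3, 0) → C = 451/3
  (0, 0) → C = 0

The maximum is at (34/15, 171/5). Substituting into each constraint, equality holds for (i) and (ii); the remaining constraints have slack.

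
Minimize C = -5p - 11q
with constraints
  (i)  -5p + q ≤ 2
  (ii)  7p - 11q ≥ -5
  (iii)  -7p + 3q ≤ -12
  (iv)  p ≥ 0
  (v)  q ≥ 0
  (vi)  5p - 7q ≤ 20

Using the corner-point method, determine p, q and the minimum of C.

Corner points and C = -5p - 11q:
  (21/8, 17/8) → C = -73/2
  (85/2, 55/2) → C = -515
  (12/7, 0) → C = -60/7
  (4, 0) → C = -20

At the optimal vertex, 7p - 11q = -5 and 5p - 7q = 20.
Solving simultaneously gives p = 85/2, q = 55/2.

p = 85/2, q = 55/2, minimum C = -515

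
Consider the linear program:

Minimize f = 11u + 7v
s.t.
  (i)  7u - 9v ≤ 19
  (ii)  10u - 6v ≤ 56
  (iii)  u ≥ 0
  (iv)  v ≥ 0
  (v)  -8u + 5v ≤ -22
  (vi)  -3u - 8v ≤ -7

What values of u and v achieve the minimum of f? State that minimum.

u = 103/37, v = 2/37, minimum f = 31

Feasible corners and f = 11u + 7v:
  (65/8, 101/24) → f = 713/6
  (103/37, 2/37) → f = 31
  (74, 114) → f = 1612

The binding constraints are 7u - 9v = 19 and -8u + 5v = -22.
Solving simultaneously gives u = 103/37, v = 2/37.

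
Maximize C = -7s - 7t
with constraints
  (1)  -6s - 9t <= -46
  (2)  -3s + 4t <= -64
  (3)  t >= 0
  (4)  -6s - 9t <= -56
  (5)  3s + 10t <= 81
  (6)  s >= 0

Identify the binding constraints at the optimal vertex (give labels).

Extreme points and C = -7s - 7t:
  (64/3, 0) → C = -448/3
  (482/21, 17/14) → C = -1015/6
  (27, 0) → C = -189

The maximum is at (64/3, 0). Substituting into each constraint, equality holds for (2) and (3); the remaining constraints have slack.

(2) and (3)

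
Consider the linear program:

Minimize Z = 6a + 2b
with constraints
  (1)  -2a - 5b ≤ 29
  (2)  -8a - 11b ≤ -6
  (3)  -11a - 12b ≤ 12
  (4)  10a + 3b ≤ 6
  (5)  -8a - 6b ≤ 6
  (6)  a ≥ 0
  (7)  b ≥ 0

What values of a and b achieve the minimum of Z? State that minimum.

The binding constraints are -8a - 11b = -6 and a = 0.
Solving simultaneously gives a = 0, b = 6/11.

a = 0, b = 6/11, minimum Z = 12/11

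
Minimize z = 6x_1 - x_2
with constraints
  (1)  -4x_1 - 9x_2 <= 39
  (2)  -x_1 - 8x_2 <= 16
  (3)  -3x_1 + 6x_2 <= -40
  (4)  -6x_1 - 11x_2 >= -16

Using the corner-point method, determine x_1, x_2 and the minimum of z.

Corner points and z = 6x_1 - x_2:
  (112/15, -44/15) → z = 716/15
  (304/37, -112/37) → z = 1936/37
  (536/69, -64/23) → z = 1136/23

x_1 = 112/15, x_2 = -44/15, minimum z = 716/15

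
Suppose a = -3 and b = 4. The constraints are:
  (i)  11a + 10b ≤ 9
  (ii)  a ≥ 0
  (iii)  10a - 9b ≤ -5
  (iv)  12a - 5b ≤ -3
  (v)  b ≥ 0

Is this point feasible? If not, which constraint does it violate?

not feasible — violates (ii)

Constraint (ii): a = -3, which is not ≥ 0. All other constraints are satisfied.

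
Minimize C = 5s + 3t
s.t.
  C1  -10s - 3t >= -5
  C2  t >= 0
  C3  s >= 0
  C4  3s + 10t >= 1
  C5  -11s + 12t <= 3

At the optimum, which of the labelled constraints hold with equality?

C3 and C4

Corner points and C = 5s + 3t:
  (1/2, 0) → C = 5/2
  (1/3, 5/9) → C = 10/3
  (1/3, 0) → C = 5/3
  (0, 1/10) → C = 3/10
  (0, 1/4) → C = 3/4

The minimum is at (0, 1/10). Substituting into each constraint, equality holds for C3 and C4; the remaining constraints have slack.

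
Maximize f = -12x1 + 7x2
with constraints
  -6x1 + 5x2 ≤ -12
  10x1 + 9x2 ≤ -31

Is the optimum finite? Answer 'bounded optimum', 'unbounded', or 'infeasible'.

unbounded

From the feasible point (-47/104, -153/52), moving in the direction (-5, -6) keeps every constraint satisfied while f increases without bound.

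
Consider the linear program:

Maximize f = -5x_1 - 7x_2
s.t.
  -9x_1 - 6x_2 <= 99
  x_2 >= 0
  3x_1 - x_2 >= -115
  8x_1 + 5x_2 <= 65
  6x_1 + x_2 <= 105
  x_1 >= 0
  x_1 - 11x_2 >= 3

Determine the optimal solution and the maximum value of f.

Vertices and f = -5x_1 - 7x_2:
  (65/8, 0) → f = -325/8
  (3, 0) → f = -15
  (730/93, 41/93) → f = -127/3

x_1 = 3, x_2 = 0, maximum f = -15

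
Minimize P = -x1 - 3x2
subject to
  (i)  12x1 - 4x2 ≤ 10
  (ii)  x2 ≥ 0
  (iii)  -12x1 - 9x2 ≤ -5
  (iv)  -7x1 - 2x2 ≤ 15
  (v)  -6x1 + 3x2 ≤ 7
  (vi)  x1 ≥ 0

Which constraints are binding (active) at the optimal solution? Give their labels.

Vertices and P = -x1 - 3x2:
  (5/6, 0) → P = -5/6
  (29/6, 12) → P = -245/6
  (5/12, 0) → P = -5/12
  (0, 5/9) → P = -5/3
  (0, 7/3) → P = -7

The minimum is at (29/6, 12). Substituting into each constraint, equality holds for (i) and (v); the remaining constraints have slack.

(i) and (v)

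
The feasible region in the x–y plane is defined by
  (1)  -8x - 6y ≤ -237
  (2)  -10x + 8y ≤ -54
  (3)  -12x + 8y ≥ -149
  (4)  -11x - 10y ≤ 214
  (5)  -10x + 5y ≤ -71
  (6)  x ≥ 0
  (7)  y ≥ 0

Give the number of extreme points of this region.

3

Pairwise boundary intersections that survive every other constraint:
  (555/31, 969/62)
  (1395/68, 413/34)
  (95/2, 421/8)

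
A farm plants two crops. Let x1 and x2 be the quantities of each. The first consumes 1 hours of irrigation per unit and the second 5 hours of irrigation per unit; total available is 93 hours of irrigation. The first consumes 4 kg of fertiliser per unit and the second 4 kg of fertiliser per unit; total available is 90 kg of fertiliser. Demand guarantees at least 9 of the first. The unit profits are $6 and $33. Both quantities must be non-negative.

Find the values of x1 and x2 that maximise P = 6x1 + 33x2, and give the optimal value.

x1 = 9, x2 = 27/2, maximum P = 999/2

Vertices and P = 6x1 + 33x2:
  (45/2, 0) → P = 135
  (9, 0) → P = 54
  (9, 27/2) → P = 999/2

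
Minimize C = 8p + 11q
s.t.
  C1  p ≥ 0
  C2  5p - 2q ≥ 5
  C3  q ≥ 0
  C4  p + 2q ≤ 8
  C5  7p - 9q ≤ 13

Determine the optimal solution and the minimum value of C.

Feasible corners and C = 8p + 11q:
  (1, 0) → C = 8
  (13/6, 35/12) → C = 593/12
  (13/7, 0) → C = 104/7
  (98/23, 43/23) → C = 1257/23

The optimum lies where 5p - 2q = 5 and q = 0.
Solving simultaneously gives p = 1, q = 0.

p = 1, q = 0, minimum C = 8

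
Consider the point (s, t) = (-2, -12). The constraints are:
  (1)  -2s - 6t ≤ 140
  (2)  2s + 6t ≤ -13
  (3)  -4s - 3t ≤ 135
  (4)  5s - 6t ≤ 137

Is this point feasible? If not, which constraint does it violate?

(1): 76 ≤ 140 ✓
(2): -76 ≤ -13 ✓
(3): 44 ≤ 135 ✓
(4): 62 ≤ 137 ✓

feasible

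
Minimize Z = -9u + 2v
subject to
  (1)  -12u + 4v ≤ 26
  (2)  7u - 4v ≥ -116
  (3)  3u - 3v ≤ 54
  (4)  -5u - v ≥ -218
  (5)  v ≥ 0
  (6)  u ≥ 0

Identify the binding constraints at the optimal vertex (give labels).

Vertices and Z = -9u + 2v:
  (18, 121/2) → Z = -41
  (0, 13/2) → Z = 13
  (28, 78) → Z = -96
  (118/3, 64/3) → Z = -934/3
  (18, 0) → Z = -162
  (0, 0) → Z = 0

The minimum is at (118/3, 64/3). Substituting into each constraint, equality holds for (3) and (4); the remaining constraints have slack.

(3) and (4)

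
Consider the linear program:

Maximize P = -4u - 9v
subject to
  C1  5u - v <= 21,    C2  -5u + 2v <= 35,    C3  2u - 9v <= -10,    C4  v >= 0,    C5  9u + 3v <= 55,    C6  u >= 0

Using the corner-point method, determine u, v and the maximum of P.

u = 0, v = 10/9, maximum P = -10

Vertices and P = -4u - 9v:
  (199/43, 92/43) → P = -1624/43
  (59/12, 43/12) → P = -623/12
  (5/33, 590/33) → P = -5330/33
  (0, 35/2) → P = -315/2
  (0, 10/9) → P = -10

The binding constraints are 2u - 9v = -10 and u = 0.
Solving simultaneously gives u = 0, v = 10/9.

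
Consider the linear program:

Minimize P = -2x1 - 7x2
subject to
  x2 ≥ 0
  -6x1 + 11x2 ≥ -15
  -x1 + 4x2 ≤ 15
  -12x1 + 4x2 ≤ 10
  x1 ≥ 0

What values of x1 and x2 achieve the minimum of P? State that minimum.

x1 = 225/13, x2 = 105/13, minimum P = -1185/13

Feasible corners and P = -2x1 - 7x2:
  (5/2, 0) → P = -5
  (0, 0) → P = 0
  (225/13, 105/13) → P = -1185/13
  (5/11, 85/22) → P = -615/22
  (0, 5/2) → P = -35/2

The optimum lies where -6x1 + 11x2 = -15 and -x1 + 4x2 = 15.
Solving simultaneously gives x1 = 225/13, x2 = 105/13.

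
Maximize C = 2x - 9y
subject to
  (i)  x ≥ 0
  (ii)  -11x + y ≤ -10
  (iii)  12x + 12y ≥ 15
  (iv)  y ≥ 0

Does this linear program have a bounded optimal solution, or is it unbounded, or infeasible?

From the feasible point (15/16, 5/16), moving in the direction (1, 0) keeps every constraint satisfied while C increases without bound.

unbounded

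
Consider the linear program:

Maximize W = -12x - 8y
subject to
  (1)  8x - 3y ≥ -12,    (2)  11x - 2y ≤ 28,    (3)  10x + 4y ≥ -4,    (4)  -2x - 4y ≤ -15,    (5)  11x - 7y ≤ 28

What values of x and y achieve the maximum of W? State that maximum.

x = -3/38, y = 72/19, maximum W = -558/19

Feasible corners and W = -12x - 8y:
  (108/17, 356/17) → W = -4144/17
  (-3/38, 72/19) → W = -558/19
  (71/24, 109/48) → W = -161/3

At the optimal vertex, 8x - 3y = -12 and -2x - 4y = -15.
Solving simultaneously gives x = -3/38, y = 72/19.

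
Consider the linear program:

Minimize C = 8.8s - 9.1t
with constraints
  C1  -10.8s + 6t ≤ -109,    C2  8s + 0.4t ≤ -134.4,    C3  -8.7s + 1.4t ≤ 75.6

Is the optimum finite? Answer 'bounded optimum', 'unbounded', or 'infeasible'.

bounded optimum

Extreme points and C = 8.8s - 9.1t:
  (-9535/654, -14522/327) → C = 150327/545
  (-15155/927, -29413/618) → C = 5362469/18540
The feasible region has finitely many vertices and no improving ray; the minimum is 150327/545 at (-9535/654, -14522/327).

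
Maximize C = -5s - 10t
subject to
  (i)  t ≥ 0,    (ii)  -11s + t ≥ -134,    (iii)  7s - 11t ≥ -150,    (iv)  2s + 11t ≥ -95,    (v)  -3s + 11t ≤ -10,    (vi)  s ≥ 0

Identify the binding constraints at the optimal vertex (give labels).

(i) and (v)

Feasible corners and C = -5s - 10t:
  (134/11, 0) → C = -670/11
  (10/3, 0) → C = -50/3
  (732/59, 146/59) → C = -5120/59

The maximum is at (10/3, 0). Substituting into each constraint, equality holds for (i) and (v); the remaining constraints have slack.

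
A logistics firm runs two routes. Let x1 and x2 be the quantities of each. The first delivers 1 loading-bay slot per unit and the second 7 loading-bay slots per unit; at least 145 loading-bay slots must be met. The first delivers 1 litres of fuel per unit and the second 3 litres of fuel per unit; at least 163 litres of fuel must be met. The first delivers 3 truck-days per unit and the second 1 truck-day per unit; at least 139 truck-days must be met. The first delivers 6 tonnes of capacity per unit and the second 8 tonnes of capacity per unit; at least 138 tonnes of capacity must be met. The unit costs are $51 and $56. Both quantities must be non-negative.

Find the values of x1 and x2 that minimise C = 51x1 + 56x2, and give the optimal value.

x1 = 127/4, x2 = 175/4, minimum C = 16277/4

Feasible corners and C = 51x1 + 56x2:
  (0, 139) → C = 7784
  (163, 0) → C = 8313
  (127/4, 175/4) → C = 16277/4
The feasible region is unbounded (it extends along (0, 1), (1, 0)), but C strictly increases along every unbounded feasible direction, so there is no improving ray and the minimum is attained at a vertex.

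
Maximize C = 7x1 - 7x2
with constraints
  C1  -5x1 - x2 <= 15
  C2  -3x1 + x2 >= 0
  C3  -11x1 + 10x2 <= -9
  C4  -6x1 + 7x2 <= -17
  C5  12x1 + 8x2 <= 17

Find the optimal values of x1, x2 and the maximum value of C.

x1 = -15/8, x2 = -45/8, maximum C = 105/4

Feasible corners and C = 7x1 - 7x2:
  (-15/8, -45/8) → C = 105/4
  (-88/41, -175/41) → C = 609/41
  (-17/15, -17/5) → C = 238/15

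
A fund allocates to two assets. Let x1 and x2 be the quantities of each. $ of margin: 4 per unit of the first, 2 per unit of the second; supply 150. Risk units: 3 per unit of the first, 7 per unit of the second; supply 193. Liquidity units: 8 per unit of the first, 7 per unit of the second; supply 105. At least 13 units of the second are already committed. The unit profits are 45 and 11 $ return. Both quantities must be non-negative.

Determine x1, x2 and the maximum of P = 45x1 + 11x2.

x1 = 7/4, x2 = 13, maximum P = 887/4

Extreme points and P = 45x1 + 11x2:
  (0, 15) → P = 165
  (0, 13) → P = 143
  (7/4, 13) → P = 887/4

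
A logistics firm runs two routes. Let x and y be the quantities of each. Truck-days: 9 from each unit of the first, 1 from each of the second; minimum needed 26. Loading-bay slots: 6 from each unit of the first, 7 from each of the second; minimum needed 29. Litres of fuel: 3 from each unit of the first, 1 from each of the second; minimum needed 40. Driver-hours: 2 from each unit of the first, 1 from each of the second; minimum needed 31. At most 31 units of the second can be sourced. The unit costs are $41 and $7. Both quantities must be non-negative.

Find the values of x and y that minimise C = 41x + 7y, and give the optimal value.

x = 3, y = 31, minimum C = 340

Corner points and C = 41x + 7y:
  (31/2, 0) → C = 1271/2
  (9, 13) → C = 460
  (3, 31) → C = 340
The feasible region is unbounded (it extends along (1, 0)), but C strictly increases along every unbounded feasible direction, so there is no improving ray and the minimum is attained at a vertex.

The binding constraints are 3x + y = 40 and y = 31.
Solving simultaneously gives x = 3, y = 31.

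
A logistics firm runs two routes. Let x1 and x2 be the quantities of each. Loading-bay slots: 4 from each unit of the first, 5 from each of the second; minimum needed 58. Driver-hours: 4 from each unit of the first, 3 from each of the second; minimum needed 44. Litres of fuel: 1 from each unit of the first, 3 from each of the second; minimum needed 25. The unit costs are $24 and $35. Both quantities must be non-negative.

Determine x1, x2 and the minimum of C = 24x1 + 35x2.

The feasible region is unbounded (it extends along (0, 1), (1, 0)), but C strictly increases along every unbounded feasible direction, so there is no improving ray and the minimum is attained at a vertex.

x1 = 7, x2 = 6, minimum C = 378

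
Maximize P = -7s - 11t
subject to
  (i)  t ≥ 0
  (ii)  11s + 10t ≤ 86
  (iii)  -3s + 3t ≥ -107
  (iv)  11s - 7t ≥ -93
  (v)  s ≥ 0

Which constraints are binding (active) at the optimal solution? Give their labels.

Extreme points and P = -7s - 11t:
  (86/11, 0) → P = -602/11
  (0, 0) → P = 0
  (0, 43/5) → P = -473/5

The maximum is at (0, 0). Substituting into each constraint, equality holds for (i) and (v); the remaining constraints have slack.

(i) and (v)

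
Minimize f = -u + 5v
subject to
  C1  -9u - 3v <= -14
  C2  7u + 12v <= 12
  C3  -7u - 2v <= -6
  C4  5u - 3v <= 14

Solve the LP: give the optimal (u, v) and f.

The binding constraints are -9u - 3v = -14 and 5u - 3v = 14.
Solving simultaneously gives u = 2, v = -4/3.

u = 2, v = -4/3, minimum f = -26/3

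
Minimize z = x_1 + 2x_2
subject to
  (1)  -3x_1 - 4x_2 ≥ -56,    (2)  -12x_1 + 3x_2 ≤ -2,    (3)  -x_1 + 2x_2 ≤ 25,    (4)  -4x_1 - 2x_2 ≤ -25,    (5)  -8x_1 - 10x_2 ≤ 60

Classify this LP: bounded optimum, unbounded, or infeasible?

From the feasible point (176/57, 222/19), moving in the direction (10, -8) keeps every constraint satisfied while z decreases without bound.

unbounded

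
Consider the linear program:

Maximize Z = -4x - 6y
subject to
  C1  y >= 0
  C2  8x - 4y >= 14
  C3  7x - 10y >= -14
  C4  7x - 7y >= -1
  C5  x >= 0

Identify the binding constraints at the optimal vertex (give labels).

C1 and C2

Corner points and Z = -4x - 6y:
  (7/4, 0) → Z = -7
  (51/14, 53/14) → Z = -261/7
  (88/21, 13/3) → Z = -898/21
The feasible region is unbounded (it extends along (10, 7), (1, 0)), but Z strictly decreases along every unbounded feasible direction, so there is no improving ray and the maximum is attained at a vertex.

The maximum is at (7/4, 0). Substituting into each constraint, equality holds for C1 and C2; the remaining constraints have slack.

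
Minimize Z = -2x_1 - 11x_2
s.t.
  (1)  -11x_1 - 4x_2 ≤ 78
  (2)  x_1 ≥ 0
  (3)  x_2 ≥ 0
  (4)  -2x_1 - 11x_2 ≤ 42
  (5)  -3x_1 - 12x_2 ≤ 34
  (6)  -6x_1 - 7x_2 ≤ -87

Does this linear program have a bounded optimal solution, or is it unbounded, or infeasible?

From the feasible point (0, 87/7), moving in the direction (0, 1) keeps every constraint satisfied while Z decreases without bound.

unbounded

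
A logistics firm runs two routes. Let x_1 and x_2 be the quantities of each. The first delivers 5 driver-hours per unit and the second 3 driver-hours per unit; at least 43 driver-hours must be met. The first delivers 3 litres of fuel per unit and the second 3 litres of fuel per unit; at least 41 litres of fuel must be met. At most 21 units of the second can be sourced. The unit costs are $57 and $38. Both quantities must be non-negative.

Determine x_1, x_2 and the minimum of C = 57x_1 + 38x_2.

Extreme points and C = 57x_1 + 38x_2:
  (0, 43/3) → C = 1634/3
  (0, 21) → C = 798
  (41/3, 0) → C = 779
  (1, 38/3) → C = 1615/3
The feasible region is unbounded (it extends along (1, 0)), but C strictly increases along every unbounded feasible direction, so there is no improving ray and the minimum is attained at a vertex.

x_1 = 1, x_2 = 38/3, minimum C = 1615/3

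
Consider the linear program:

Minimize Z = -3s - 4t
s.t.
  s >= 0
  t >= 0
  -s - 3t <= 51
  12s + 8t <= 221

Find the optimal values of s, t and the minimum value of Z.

s = 0, t = 221/8, minimum Z = -221/2

Feasible corners and Z = -3s - 4t:
  (0, 0) → Z = 0
  (0, 221/8) → Z = -221/2
  (221/12, 0) → Z = -221/4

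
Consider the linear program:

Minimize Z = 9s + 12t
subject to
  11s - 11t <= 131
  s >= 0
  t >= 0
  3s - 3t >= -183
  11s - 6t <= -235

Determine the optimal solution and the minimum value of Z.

s = 0, t = 235/6, minimum Z = 470

Vertices and Z = 9s + 12t:
  (0, 61) → Z = 732
  (0, 235/6) → Z = 470
  (131/5, 436/5) → Z = 6411/5

The optimum lies where s = 0 and 11s - 6t = -235.
Solving simultaneously gives s = 0, t = 235/6.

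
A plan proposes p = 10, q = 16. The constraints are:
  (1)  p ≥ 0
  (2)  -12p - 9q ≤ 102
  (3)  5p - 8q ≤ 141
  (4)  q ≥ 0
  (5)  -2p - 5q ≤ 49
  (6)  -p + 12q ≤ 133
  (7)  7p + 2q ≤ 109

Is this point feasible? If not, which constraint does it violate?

not feasible — violates (6)

Constraint (6): -p + 12q = 182, which is not ≤ 133. All other constraints are satisfied.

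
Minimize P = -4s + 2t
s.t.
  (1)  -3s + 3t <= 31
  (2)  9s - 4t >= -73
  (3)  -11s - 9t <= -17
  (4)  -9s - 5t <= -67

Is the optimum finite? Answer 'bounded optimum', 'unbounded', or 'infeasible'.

unbounded

From the feasible point (23/21, 80/7), moving in the direction (9, -11) keeps every constraint satisfied while P decreases without bound.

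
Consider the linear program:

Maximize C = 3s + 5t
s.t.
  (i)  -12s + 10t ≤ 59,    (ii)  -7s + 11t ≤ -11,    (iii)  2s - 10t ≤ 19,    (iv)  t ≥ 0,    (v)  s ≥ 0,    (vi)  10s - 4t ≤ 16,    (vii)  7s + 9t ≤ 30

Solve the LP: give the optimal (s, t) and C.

s = 66/41, t = 1/41, maximum C = 203/41

Extreme points and C = 3s + 5t:
  (11/7, 0) → C = 33/7
  (66/41, 1/41) → C = 203/41
  (8/5, 0) → C = 24/5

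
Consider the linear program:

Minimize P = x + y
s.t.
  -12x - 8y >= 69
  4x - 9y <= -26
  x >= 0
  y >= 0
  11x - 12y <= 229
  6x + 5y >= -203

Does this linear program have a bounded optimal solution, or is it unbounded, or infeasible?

The boundaries -12x - 8y = 69 and 4x - 9y = -26 meet at (-829/140, 9/35), but that point violates x ≥ 0. Every candidate vertex is excluded by some other constraint, so the feasible region is empty.

infeasible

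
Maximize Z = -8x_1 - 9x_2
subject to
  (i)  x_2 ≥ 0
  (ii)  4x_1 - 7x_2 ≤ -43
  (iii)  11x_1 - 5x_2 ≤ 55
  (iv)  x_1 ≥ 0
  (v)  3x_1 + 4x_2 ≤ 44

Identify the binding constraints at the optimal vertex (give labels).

(ii) and (iv)

Extreme points and Z = -8x_1 - 9x_2:
  (0, 43/7) → Z = -387/7
  (136/37, 305/37) → Z = -3833/37
  (0, 11) → Z = -99

The maximum is at (0, 43/7). Substituting into each constraint, equality holds for (ii) and (iv); the remaining constraints have slack.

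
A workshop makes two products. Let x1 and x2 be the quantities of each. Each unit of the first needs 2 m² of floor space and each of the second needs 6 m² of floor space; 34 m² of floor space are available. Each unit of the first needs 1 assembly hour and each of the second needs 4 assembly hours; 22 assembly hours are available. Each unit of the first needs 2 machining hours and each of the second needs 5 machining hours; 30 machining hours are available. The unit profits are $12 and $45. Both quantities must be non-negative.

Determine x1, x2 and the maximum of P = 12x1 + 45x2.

Feasible corners and P = 12x1 + 45x2:
  (0, 0) → P = 0
  (0, 11/2) → P = 495/2
  (15, 0) → P = 180
  (2, 5) → P = 249
  (5, 4) → P = 240

The optimum lies where 2x1 + 6x2 = 34 and x1 + 4x2 = 22.
Solving simultaneously gives x1 = 2, x2 = 5.

x1 = 2, x2 = 5, maximum P = 249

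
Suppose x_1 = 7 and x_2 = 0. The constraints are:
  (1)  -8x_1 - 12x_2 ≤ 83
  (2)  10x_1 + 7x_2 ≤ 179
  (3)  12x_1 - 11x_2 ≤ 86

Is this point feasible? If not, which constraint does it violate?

feasible

(1): -56 ≤ 83 ✓
(2): 70 ≤ 179 ✓
(3): 84 ≤ 86 ✓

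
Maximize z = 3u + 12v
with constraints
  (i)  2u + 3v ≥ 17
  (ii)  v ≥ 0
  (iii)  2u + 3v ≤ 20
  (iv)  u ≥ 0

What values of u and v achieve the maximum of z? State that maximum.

u = 0, v = 20/3, maximum z = 80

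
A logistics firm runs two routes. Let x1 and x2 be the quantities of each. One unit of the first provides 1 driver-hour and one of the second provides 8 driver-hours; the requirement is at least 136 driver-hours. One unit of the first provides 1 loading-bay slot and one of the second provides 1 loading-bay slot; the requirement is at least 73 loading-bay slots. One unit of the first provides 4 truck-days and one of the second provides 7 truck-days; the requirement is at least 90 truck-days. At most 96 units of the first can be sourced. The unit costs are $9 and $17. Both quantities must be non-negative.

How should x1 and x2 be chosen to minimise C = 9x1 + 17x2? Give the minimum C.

Vertices and C = 9x1 + 17x2:
  (0, 73) → C = 1241
  (64, 9) → C = 729
  (96, 5) → C = 949
The feasible region is unbounded (it extends along (0, 1)), but C strictly increases along every unbounded feasible direction, so there is no improving ray and the minimum is attained at a vertex.

At the optimal vertex, x1 + 8x2 = 136 and x1 + x2 = 73.
Solving simultaneously gives x1 = 64, x2 = 9.

x1 = 64, x2 = 9, minimum C = 729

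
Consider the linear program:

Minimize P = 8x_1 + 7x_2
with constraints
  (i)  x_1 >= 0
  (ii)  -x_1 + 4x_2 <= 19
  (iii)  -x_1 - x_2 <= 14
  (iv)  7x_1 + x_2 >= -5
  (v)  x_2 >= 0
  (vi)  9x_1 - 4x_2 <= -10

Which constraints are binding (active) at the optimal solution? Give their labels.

Extreme points and P = 8x_1 + 7x_2:
  (0, 19/4) → P = 133/4
  (0, 5/2) → P = 35/2
  (9/8, 161/32) → P = 1415/32

The minimum is at (0, 5/2). Substituting into each constraint, equality holds for (i) and (vi); the remaining constraints have slack.

(i) and (vi)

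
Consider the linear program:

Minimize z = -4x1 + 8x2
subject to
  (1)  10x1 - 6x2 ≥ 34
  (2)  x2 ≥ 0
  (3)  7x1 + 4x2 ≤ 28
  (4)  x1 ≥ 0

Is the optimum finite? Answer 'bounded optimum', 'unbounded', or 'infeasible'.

Feasible corners and z = -4x1 + 8x2:
  (17/5, 0) → z = -68/5
  (152/41, 21/41) → z = -440/41
  (4, 0) → z = -16
The feasible region has finitely many vertices and no improving ray; the minimum is -16 at (4, 0).

bounded optimum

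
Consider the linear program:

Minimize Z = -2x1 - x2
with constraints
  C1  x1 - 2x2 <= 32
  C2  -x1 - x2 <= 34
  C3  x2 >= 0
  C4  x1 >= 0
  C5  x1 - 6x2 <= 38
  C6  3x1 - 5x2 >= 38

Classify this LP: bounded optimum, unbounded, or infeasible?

unbounded

From the feasible point (32, 0), moving in the direction (2, 1) keeps every constraint satisfied while Z decreases without bound.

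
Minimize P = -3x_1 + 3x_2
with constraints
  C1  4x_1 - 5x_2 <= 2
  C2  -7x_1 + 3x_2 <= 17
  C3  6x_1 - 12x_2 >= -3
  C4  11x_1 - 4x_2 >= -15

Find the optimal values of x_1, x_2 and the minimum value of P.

Vertices and P = -3x_1 + 3x_2:
  (13/6, 4/3) → P = -5/2
  (-83/39, -82/39) → P = 1/13
  (-14/9, -19/36) → P = 37/12

x_1 = 13/6, x_2 = 4/3, minimum P = -5/2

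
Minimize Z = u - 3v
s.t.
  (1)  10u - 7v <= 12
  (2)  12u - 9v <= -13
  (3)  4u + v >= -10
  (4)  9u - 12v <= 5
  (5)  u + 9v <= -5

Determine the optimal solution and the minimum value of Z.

u = -17/7, v = -2/7, minimum Z = -11/7

Corner points and Z = u - 3v:
  (-103/48, -17/12) → Z = 101/48
  (-18/13, -47/117) → Z = -7/39
  (-17/7, -2/7) → Z = -11/7

The optimum lies where 4u + v = -10 and u + 9v = -5.
Solving simultaneously gives u = -17/7, v = -2/7.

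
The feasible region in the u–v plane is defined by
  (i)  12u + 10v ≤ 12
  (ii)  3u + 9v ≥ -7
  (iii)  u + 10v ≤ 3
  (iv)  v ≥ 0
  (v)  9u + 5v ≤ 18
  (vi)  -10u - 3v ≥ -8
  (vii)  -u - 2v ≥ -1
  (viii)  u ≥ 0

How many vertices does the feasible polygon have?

5

Pairwise boundary intersections that survive every other constraint:
  (1/2, 1/4)
  (0, 3/10)
  (4/5, 0)
  (0, 0)
  (13/17, 2/17)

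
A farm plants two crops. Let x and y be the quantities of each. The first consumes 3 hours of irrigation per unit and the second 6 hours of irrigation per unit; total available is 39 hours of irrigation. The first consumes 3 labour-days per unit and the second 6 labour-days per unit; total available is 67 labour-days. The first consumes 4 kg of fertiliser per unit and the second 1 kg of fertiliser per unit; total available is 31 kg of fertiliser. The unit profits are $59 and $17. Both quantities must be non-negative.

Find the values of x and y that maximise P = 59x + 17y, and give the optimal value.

x = 7, y = 3, maximum P = 464

Extreme points and P = 59x + 17y:
  (0, 0) → P = 0
  (0, 13/2) → P = 221/2
  (31/4, 0) → P = 1829/4
  (7, 3) → P = 464

The binding constraints are 3x + 6y = 39 and 4x + y = 31.
Solving simultaneously gives x = 7, y = 3.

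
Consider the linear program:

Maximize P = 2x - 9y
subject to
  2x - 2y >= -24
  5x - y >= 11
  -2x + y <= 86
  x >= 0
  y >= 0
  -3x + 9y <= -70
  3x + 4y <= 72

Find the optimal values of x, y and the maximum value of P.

Extreme points and P = 2x - 9y:
  (70/3, 0) → P = 140/3
  (24, 0) → P = 48
  (928/39, 2/13) → P = 1802/39

The binding constraints are y = 0 and 3x + 4y = 72.
Solving simultaneously gives x = 24, y = 0.

x = 24, y = 0, maximum P = 48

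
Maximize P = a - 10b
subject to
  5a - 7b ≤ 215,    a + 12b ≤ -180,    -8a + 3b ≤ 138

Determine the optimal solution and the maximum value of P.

a = -1611/41, b = -2410/41, maximum P = 22489/41

Feasible corners and P = a - 10b:
  (1320/67, -1115/67) → P = 12470/67
  (-1611/41, -2410/41) → P = 22489/41
  (-244/11, -434/33) → P = 328/3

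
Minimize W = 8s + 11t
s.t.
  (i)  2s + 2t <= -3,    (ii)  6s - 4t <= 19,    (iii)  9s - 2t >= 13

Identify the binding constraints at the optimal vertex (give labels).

Extreme points and W = 8s + 11t:
  (13/10, -14/5) → W = -102/5
  (10/11, -53/22) → W = -423/22
  (7/12, -31/8) → W = -911/24

The minimum is at (7/12, -31/8). Substituting into each constraint, equality holds for (ii) and (iii); the remaining constraints have slack.

(ii) and (iii)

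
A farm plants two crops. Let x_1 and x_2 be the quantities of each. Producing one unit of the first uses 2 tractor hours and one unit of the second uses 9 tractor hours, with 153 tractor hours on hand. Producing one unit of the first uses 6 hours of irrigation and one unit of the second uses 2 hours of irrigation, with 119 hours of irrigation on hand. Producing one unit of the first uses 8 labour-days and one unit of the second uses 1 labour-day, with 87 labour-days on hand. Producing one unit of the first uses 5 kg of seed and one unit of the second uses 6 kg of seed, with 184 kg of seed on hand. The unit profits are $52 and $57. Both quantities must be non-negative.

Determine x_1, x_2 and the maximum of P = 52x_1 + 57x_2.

x_1 = 9, x_2 = 15, maximum P = 1323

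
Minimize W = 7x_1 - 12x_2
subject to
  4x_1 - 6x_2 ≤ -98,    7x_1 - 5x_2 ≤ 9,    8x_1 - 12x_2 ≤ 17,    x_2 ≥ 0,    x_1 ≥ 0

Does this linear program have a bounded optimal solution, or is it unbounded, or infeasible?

From the feasible point (272/11, 361/11), moving in the direction (0, 1) keeps every constraint satisfied while W decreases without bound.

unbounded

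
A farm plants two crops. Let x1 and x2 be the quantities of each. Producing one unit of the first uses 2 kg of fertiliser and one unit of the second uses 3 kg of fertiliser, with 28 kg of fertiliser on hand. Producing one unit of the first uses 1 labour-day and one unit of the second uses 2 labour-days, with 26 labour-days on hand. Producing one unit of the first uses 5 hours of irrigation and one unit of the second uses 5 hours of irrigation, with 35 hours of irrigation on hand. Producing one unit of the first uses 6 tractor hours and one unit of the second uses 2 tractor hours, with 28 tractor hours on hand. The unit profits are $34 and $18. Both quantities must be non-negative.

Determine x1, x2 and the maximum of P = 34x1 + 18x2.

x1 = 7/2, x2 = 7/2, maximum P = 182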